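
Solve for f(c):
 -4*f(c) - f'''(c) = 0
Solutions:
 f(c) = C3*exp(-2^(2/3)*c) + (C1*sin(2^(2/3)*sqrt(3)*c/2) + C2*cos(2^(2/3)*sqrt(3)*c/2))*exp(2^(2/3)*c/2)


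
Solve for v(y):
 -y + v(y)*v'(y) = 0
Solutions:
 v(y) = -sqrt(C1 + y^2)
 v(y) = sqrt(C1 + y^2)


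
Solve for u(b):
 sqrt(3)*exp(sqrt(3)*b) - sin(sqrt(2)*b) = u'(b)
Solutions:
 u(b) = C1 + exp(sqrt(3)*b) + sqrt(2)*cos(sqrt(2)*b)/2


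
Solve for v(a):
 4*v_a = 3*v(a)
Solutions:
 v(a) = C1*exp(3*a/4)


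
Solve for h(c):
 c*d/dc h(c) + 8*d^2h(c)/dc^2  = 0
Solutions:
 h(c) = C1 + C2*erf(c/4)


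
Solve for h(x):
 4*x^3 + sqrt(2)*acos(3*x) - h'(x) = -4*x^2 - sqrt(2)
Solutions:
 h(x) = C1 + x^4 + 4*x^3/3 + sqrt(2)*x + sqrt(2)*(x*acos(3*x) - sqrt(1 - 9*x^2)/3)


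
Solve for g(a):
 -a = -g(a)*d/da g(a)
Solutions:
 g(a) = -sqrt(C1 + a^2)
 g(a) = sqrt(C1 + a^2)


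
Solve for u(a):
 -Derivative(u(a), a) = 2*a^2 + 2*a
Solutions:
 u(a) = C1 - 2*a^3/3 - a^2


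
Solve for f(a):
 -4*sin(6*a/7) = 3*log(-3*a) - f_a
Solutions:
 f(a) = C1 + 3*a*log(-a) - 3*a + 3*a*log(3) - 14*cos(6*a/7)/3


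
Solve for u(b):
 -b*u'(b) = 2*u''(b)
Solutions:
 u(b) = C1 + C2*erf(b/2)


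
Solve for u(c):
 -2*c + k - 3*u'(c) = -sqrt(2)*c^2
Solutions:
 u(c) = C1 + sqrt(2)*c^3/9 - c^2/3 + c*k/3


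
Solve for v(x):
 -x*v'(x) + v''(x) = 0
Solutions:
 v(x) = C1 + C2*erfi(sqrt(2)*x/2)


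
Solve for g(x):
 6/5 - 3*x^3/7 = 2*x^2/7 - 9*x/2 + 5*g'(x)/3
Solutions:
 g(x) = C1 - 9*x^4/140 - 2*x^3/35 + 27*x^2/20 + 18*x/25


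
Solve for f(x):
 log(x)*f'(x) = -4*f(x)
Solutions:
 f(x) = C1*exp(-4*li(x))


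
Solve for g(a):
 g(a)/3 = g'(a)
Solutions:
 g(a) = C1*exp(a/3)


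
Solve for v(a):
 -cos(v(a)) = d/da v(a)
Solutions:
 v(a) = pi - asin((C1 + exp(2*a))/(C1 - exp(2*a)))
 v(a) = asin((C1 + exp(2*a))/(C1 - exp(2*a)))


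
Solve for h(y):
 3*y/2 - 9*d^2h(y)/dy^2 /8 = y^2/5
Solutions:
 h(y) = C1 + C2*y - 2*y^4/135 + 2*y^3/9


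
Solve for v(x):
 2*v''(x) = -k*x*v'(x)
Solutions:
 v(x) = Piecewise((-sqrt(pi)*C1*erf(sqrt(k)*x/2)/sqrt(k) - C2, (k > 0) | (k < 0)), (-C1*x - C2, True))


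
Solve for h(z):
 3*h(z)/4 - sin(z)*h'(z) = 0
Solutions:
 h(z) = C1*(cos(z) - 1)^(3/8)/(cos(z) + 1)^(3/8)


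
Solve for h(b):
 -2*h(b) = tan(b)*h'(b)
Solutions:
 h(b) = C1/sin(b)^2


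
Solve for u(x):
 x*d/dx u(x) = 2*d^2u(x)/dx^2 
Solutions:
 u(x) = C1 + C2*erfi(x/2)


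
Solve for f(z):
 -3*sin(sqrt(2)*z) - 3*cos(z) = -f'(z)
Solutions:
 f(z) = C1 + 3*sin(z) - 3*sqrt(2)*cos(sqrt(2)*z)/2


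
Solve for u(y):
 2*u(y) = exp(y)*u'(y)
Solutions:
 u(y) = C1*exp(-2*exp(-y))


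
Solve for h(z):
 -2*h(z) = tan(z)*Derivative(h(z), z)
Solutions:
 h(z) = C1/sin(z)^2


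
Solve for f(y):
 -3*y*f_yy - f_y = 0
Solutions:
 f(y) = C1 + C2*y^(2/3)


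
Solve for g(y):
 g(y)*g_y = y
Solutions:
 g(y) = -sqrt(C1 + y^2)
 g(y) = sqrt(C1 + y^2)


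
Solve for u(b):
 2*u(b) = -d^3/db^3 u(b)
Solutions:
 u(b) = C3*exp(-2^(1/3)*b) + (C1*sin(2^(1/3)*sqrt(3)*b/2) + C2*cos(2^(1/3)*sqrt(3)*b/2))*exp(2^(1/3)*b/2)


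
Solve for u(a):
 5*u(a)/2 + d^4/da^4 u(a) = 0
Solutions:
 u(a) = (C1*sin(10^(1/4)*a/2) + C2*cos(10^(1/4)*a/2))*exp(-10^(1/4)*a/2) + (C3*sin(10^(1/4)*a/2) + C4*cos(10^(1/4)*a/2))*exp(10^(1/4)*a/2)


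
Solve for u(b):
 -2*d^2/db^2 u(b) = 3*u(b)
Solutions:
 u(b) = C1*sin(sqrt(6)*b/2) + C2*cos(sqrt(6)*b/2)


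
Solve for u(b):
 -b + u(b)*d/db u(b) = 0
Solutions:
 u(b) = -sqrt(C1 + b^2)
 u(b) = sqrt(C1 + b^2)


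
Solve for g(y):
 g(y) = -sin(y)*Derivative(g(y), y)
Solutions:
 g(y) = C1*sqrt(cos(y) + 1)/sqrt(cos(y) - 1)


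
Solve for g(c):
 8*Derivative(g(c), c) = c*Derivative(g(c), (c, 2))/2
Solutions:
 g(c) = C1 + C2*c^17


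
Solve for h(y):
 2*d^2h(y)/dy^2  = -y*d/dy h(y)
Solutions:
 h(y) = C1 + C2*erf(y/2)


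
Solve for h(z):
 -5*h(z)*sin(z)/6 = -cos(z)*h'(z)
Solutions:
 h(z) = C1/cos(z)^(5/6)


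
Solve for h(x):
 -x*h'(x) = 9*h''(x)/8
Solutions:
 h(x) = C1 + C2*erf(2*x/3)


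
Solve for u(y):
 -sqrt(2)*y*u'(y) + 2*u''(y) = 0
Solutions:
 u(y) = C1 + C2*erfi(2^(1/4)*y/2)


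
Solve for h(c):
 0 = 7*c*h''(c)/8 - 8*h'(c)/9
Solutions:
 h(c) = C1 + C2*c^(127/63)


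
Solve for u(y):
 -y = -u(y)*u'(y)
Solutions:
 u(y) = -sqrt(C1 + y^2)
 u(y) = sqrt(C1 + y^2)


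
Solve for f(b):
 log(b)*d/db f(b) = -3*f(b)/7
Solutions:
 f(b) = C1*exp(-3*li(b)/7)


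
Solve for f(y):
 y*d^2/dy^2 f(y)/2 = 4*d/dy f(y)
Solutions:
 f(y) = C1 + C2*y^9


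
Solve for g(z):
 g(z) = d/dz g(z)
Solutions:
 g(z) = C1*exp(z)


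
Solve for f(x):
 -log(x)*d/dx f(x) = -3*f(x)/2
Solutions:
 f(x) = C1*exp(3*li(x)/2)


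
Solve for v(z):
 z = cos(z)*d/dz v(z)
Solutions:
 v(z) = C1 + Integral(z/cos(z), z)


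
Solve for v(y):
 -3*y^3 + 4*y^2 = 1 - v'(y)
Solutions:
 v(y) = C1 + 3*y^4/4 - 4*y^3/3 + y


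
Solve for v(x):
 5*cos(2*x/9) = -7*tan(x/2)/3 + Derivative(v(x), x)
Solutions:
 v(x) = C1 - 14*log(cos(x/2))/3 + 45*sin(2*x/9)/2


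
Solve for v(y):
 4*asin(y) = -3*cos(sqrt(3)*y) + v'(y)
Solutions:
 v(y) = C1 + 4*y*asin(y) + 4*sqrt(1 - y^2) + sqrt(3)*sin(sqrt(3)*y)


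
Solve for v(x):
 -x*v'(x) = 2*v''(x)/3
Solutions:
 v(x) = C1 + C2*erf(sqrt(3)*x/2)


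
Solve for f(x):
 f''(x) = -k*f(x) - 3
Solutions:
 f(x) = C1*exp(-x*sqrt(-k)) + C2*exp(x*sqrt(-k)) - 3/k


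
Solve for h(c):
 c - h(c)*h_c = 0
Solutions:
 h(c) = -sqrt(C1 + c^2)
 h(c) = sqrt(C1 + c^2)


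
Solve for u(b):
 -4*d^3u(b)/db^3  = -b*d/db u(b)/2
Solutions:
 u(b) = C1 + Integral(C2*airyai(b/2) + C3*airybi(b/2), b)


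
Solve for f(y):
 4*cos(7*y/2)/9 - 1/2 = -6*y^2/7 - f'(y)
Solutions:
 f(y) = C1 - 2*y^3/7 + y/2 - 8*sin(7*y/2)/63


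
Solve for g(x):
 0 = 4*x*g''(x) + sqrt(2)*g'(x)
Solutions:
 g(x) = C1 + C2*x^(1 - sqrt(2)/4)


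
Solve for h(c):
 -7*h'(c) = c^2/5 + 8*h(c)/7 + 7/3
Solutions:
 h(c) = C1*exp(-8*c/49) - 7*c^2/40 + 343*c/160 - 58261/3840


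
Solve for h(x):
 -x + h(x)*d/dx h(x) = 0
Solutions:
 h(x) = -sqrt(C1 + x^2)
 h(x) = sqrt(C1 + x^2)


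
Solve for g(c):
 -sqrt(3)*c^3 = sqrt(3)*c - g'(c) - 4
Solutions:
 g(c) = C1 + sqrt(3)*c^4/4 + sqrt(3)*c^2/2 - 4*c


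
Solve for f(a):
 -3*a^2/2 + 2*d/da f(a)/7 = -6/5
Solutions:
 f(a) = C1 + 7*a^3/4 - 21*a/5


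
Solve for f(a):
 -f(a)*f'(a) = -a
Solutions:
 f(a) = -sqrt(C1 + a^2)
 f(a) = sqrt(C1 + a^2)


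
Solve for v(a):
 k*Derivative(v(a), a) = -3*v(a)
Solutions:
 v(a) = C1*exp(-3*a/k)


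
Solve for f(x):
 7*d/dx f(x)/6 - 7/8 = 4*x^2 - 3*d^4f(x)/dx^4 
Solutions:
 f(x) = C1 + C4*exp(-84^(1/3)*x/6) + 8*x^3/7 + 3*x/4 + (C2*sin(28^(1/3)*3^(5/6)*x/12) + C3*cos(28^(1/3)*3^(5/6)*x/12))*exp(84^(1/3)*x/12)


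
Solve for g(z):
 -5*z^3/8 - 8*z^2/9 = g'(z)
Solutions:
 g(z) = C1 - 5*z^4/32 - 8*z^3/27


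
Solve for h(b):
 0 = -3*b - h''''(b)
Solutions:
 h(b) = C1 + C2*b + C3*b^2 + C4*b^3 - b^5/40


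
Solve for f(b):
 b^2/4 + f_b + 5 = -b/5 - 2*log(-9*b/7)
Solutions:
 f(b) = C1 - b^3/12 - b^2/10 - 2*b*log(-b) + b*(-4*log(3) - 3 + 2*log(7))


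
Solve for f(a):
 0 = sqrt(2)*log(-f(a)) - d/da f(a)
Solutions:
 -li(-f(a)) = C1 + sqrt(2)*a


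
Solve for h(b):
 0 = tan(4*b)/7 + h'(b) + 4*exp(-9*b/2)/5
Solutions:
 h(b) = C1 - log(tan(4*b)^2 + 1)/56 + 8*exp(-9*b/2)/45


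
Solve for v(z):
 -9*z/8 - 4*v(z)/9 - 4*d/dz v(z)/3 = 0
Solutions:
 v(z) = C1*exp(-z/3) - 81*z/32 + 243/32


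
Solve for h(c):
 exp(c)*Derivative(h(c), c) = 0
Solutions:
 h(c) = C1


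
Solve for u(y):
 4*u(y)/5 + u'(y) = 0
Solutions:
 u(y) = C1*exp(-4*y/5)


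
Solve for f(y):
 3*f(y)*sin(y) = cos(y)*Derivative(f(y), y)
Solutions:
 f(y) = C1/cos(y)^3


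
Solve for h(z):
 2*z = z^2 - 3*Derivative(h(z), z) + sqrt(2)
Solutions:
 h(z) = C1 + z^3/9 - z^2/3 + sqrt(2)*z/3


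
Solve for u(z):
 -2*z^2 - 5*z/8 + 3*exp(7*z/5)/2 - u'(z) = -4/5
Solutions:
 u(z) = C1 - 2*z^3/3 - 5*z^2/16 + 4*z/5 + 15*exp(7*z/5)/14


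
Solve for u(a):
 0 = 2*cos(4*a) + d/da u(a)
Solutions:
 u(a) = C1 - sin(4*a)/2


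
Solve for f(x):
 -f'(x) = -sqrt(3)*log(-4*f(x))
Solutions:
 -sqrt(3)*Integral(1/(log(-_y) + 2*log(2)), (_y, f(x)))/3 = C1 - x


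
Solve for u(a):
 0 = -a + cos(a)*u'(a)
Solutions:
 u(a) = C1 + Integral(a/cos(a), a)


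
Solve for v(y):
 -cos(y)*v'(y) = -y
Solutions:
 v(y) = C1 + Integral(y/cos(y), y)


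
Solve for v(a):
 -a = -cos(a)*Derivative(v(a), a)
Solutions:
 v(a) = C1 + Integral(a/cos(a), a)


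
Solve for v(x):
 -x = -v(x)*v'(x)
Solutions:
 v(x) = -sqrt(C1 + x^2)
 v(x) = sqrt(C1 + x^2)


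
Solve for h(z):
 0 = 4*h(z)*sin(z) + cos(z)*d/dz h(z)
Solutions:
 h(z) = C1*cos(z)^4


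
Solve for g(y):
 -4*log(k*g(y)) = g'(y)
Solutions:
 li(k*g(y))/k = C1 - 4*y


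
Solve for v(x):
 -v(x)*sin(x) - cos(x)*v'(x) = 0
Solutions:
 v(x) = C1*cos(x)


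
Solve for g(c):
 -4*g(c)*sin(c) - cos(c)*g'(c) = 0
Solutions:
 g(c) = C1*cos(c)^4


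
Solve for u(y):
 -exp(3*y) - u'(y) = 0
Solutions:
 u(y) = C1 - exp(3*y)/3


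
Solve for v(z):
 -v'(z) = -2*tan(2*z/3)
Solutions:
 v(z) = C1 - 3*log(cos(2*z/3))


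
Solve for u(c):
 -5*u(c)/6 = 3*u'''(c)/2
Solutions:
 u(c) = C3*exp(-15^(1/3)*c/3) + (C1*sin(3^(5/6)*5^(1/3)*c/6) + C2*cos(3^(5/6)*5^(1/3)*c/6))*exp(15^(1/3)*c/6)


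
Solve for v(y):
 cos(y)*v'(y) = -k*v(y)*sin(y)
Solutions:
 v(y) = C1*exp(k*log(cos(y)))


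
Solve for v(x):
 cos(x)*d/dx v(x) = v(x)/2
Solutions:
 v(x) = C1*(sin(x) + 1)^(1/4)/(sin(x) - 1)^(1/4)


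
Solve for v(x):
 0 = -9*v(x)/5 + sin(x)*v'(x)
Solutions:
 v(x) = C1*(cos(x) - 1)^(9/10)/(cos(x) + 1)^(9/10)


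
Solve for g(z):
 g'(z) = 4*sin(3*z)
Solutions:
 g(z) = C1 - 4*cos(3*z)/3


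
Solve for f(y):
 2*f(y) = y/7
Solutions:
 f(y) = y/14


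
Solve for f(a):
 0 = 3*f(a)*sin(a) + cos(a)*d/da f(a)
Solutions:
 f(a) = C1*cos(a)^3


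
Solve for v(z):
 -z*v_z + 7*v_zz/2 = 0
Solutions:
 v(z) = C1 + C2*erfi(sqrt(7)*z/7)


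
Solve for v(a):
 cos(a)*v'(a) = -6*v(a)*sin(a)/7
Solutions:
 v(a) = C1*cos(a)^(6/7)


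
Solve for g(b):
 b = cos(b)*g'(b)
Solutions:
 g(b) = C1 + Integral(b/cos(b), b)


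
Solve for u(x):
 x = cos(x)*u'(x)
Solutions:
 u(x) = C1 + Integral(x/cos(x), x)


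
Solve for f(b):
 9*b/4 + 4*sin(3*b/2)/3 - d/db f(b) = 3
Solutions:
 f(b) = C1 + 9*b^2/8 - 3*b - 8*cos(3*b/2)/9


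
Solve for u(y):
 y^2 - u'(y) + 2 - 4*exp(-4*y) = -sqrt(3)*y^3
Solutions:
 u(y) = C1 + sqrt(3)*y^4/4 + y^3/3 + 2*y + exp(-4*y)


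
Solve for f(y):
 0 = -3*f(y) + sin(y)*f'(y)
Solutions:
 f(y) = C1*(cos(y) - 1)^(3/2)/(cos(y) + 1)^(3/2)


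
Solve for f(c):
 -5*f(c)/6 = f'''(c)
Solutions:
 f(c) = C3*exp(-5^(1/3)*6^(2/3)*c/6) + (C1*sin(2^(2/3)*3^(1/6)*5^(1/3)*c/4) + C2*cos(2^(2/3)*3^(1/6)*5^(1/3)*c/4))*exp(5^(1/3)*6^(2/3)*c/12)


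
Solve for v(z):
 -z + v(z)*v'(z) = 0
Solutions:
 v(z) = -sqrt(C1 + z^2)
 v(z) = sqrt(C1 + z^2)


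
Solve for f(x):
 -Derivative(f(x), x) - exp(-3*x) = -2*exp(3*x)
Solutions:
 f(x) = C1 + 2*exp(3*x)/3 + exp(-3*x)/3


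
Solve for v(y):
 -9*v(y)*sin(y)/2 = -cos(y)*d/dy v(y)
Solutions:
 v(y) = C1/cos(y)^(9/2)


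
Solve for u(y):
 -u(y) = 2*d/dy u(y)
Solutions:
 u(y) = C1*exp(-y/2)


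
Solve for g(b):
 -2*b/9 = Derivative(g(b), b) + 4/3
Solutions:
 g(b) = C1 - b^2/9 - 4*b/3


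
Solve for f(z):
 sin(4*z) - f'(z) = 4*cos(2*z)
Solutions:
 f(z) = C1 - 2*sin(2*z) - cos(4*z)/4


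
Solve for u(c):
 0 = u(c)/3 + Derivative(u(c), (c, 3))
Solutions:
 u(c) = C3*exp(-3^(2/3)*c/3) + (C1*sin(3^(1/6)*c/2) + C2*cos(3^(1/6)*c/2))*exp(3^(2/3)*c/6)


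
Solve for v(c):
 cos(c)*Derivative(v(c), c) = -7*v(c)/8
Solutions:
 v(c) = C1*(sin(c) - 1)^(7/16)/(sin(c) + 1)^(7/16)


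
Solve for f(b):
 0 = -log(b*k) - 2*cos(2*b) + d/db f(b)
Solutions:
 f(b) = C1 + b*log(b*k) - b + sin(2*b)


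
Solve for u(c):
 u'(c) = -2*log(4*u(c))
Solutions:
 Integral(1/(log(_y) + 2*log(2)), (_y, u(c)))/2 = C1 - c


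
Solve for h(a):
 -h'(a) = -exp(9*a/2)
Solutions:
 h(a) = C1 + 2*exp(9*a/2)/9


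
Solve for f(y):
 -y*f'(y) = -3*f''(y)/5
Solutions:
 f(y) = C1 + C2*erfi(sqrt(30)*y/6)


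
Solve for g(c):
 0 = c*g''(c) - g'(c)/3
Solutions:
 g(c) = C1 + C2*c^(4/3)


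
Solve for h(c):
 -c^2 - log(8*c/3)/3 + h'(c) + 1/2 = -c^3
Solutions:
 h(c) = C1 - c^4/4 + c^3/3 + c*log(c)/3 - 5*c/6 - c*log(3)/3 + c*log(2)


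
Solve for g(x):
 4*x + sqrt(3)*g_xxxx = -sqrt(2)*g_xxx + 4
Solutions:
 g(x) = C1 + C2*x + C3*x^2 + C4*exp(-sqrt(6)*x/3) - sqrt(2)*x^4/12 + x^3*(sqrt(2) + sqrt(3))/3


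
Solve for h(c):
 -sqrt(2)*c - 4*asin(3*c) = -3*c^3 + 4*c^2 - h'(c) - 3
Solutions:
 h(c) = C1 - 3*c^4/4 + 4*c^3/3 + sqrt(2)*c^2/2 + 4*c*asin(3*c) - 3*c + 4*sqrt(1 - 9*c^2)/3


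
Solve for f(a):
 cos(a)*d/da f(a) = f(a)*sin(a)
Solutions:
 f(a) = C1/cos(a)


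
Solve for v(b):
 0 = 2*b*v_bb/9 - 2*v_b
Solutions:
 v(b) = C1 + C2*b^10


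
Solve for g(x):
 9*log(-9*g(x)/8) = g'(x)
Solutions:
 -Integral(1/(log(-_y) - 3*log(2) + 2*log(3)), (_y, g(x)))/9 = C1 - x


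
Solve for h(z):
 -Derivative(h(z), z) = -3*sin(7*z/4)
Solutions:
 h(z) = C1 - 12*cos(7*z/4)/7


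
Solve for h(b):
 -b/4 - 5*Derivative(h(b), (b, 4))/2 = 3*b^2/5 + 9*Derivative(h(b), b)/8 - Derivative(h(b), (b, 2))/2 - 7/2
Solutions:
 h(b) = C1 + C2*exp(15^(1/3)*b*(4*15^(1/3)/(sqrt(163065) + 405)^(1/3) + (sqrt(163065) + 405)^(1/3))/60)*sin(3^(1/6)*5^(1/3)*b*(-3^(2/3)*(sqrt(163065) + 405)^(1/3) + 12*5^(1/3)/(sqrt(163065) + 405)^(1/3))/60) + C3*exp(15^(1/3)*b*(4*15^(1/3)/(sqrt(163065) + 405)^(1/3) + (sqrt(163065) + 405)^(1/3))/60)*cos(3^(1/6)*5^(1/3)*b*(-3^(2/3)*(sqrt(163065) + 405)^(1/3) + 12*5^(1/3)/(sqrt(163065) + 405)^(1/3))/60) + C4*exp(-15^(1/3)*b*(4*15^(1/3)/(sqrt(163065) + 405)^(1/3) + (sqrt(163065) + 405)^(1/3))/30) - 8*b^3/45 - 47*b^2/135 + 3404*b/1215


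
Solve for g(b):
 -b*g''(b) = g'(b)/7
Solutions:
 g(b) = C1 + C2*b^(6/7)


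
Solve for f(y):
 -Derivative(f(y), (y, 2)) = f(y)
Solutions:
 f(y) = C1*sin(y) + C2*cos(y)


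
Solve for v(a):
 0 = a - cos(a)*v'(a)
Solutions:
 v(a) = C1 + Integral(a/cos(a), a)


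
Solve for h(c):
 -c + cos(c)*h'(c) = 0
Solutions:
 h(c) = C1 + Integral(c/cos(c), c)


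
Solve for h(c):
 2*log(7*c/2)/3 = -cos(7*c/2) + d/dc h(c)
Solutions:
 h(c) = C1 + 2*c*log(c)/3 - 2*c/3 - 2*c*log(2)/3 + 2*c*log(7)/3 + 2*sin(7*c/2)/7


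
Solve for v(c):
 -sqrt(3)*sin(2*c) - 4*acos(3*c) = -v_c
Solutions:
 v(c) = C1 + 4*c*acos(3*c) - 4*sqrt(1 - 9*c^2)/3 - sqrt(3)*cos(2*c)/2


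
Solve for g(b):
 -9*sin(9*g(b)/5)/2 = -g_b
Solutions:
 -9*b/2 + 5*log(cos(9*g(b)/5) - 1)/18 - 5*log(cos(9*g(b)/5) + 1)/18 = C1


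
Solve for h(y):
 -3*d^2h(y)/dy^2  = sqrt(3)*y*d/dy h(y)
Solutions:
 h(y) = C1 + C2*erf(sqrt(2)*3^(3/4)*y/6)


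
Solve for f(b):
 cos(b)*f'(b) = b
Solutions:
 f(b) = C1 + Integral(b/cos(b), b)


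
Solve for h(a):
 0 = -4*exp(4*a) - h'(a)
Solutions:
 h(a) = C1 - exp(4*a)


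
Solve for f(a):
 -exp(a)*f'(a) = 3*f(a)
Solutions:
 f(a) = C1*exp(3*exp(-a))


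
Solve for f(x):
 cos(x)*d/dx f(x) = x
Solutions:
 f(x) = C1 + Integral(x/cos(x), x)


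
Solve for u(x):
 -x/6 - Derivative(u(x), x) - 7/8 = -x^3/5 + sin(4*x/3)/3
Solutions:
 u(x) = C1 + x^4/20 - x^2/12 - 7*x/8 + cos(4*x/3)/4


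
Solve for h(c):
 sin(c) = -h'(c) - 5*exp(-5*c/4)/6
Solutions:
 h(c) = C1 + cos(c) + 2*exp(-5*c/4)/3


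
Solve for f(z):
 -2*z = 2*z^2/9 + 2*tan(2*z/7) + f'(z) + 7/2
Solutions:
 f(z) = C1 - 2*z^3/27 - z^2 - 7*z/2 + 7*log(cos(2*z/7))


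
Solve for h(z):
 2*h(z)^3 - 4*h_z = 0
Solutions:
 h(z) = -sqrt(-1/(C1 + z))
 h(z) = sqrt(-1/(C1 + z))


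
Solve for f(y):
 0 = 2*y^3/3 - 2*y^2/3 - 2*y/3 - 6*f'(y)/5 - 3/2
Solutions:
 f(y) = C1 + 5*y^4/36 - 5*y^3/27 - 5*y^2/18 - 5*y/4


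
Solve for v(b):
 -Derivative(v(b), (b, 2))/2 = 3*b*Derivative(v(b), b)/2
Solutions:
 v(b) = C1 + C2*erf(sqrt(6)*b/2)


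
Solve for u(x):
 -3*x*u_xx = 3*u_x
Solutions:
 u(x) = C1 + C2*log(x)


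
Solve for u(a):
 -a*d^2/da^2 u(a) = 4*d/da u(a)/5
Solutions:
 u(a) = C1 + C2*a^(1/5)


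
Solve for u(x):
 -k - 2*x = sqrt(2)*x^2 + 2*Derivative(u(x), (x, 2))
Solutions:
 u(x) = C1 + C2*x - k*x^2/4 - sqrt(2)*x^4/24 - x^3/6


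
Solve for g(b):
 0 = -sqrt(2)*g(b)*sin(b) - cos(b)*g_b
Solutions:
 g(b) = C1*cos(b)^(sqrt(2))


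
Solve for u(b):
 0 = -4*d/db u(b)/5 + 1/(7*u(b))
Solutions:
 u(b) = -sqrt(C1 + 70*b)/14
 u(b) = sqrt(C1 + 70*b)/14


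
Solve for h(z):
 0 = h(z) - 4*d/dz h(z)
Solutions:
 h(z) = C1*exp(z/4)


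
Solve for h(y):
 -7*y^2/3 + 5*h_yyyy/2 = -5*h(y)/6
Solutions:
 h(y) = 14*y^2/5 + (C1*sin(sqrt(2)*3^(3/4)*y/6) + C2*cos(sqrt(2)*3^(3/4)*y/6))*exp(-sqrt(2)*3^(3/4)*y/6) + (C3*sin(sqrt(2)*3^(3/4)*y/6) + C4*cos(sqrt(2)*3^(3/4)*y/6))*exp(sqrt(2)*3^(3/4)*y/6)


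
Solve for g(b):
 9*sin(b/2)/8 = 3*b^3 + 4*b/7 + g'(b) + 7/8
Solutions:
 g(b) = C1 - 3*b^4/4 - 2*b^2/7 - 7*b/8 - 9*cos(b/2)/4


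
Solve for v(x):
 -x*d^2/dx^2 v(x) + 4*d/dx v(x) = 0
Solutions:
 v(x) = C1 + C2*x^5


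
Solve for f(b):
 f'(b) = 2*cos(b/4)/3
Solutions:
 f(b) = C1 + 8*sin(b/4)/3


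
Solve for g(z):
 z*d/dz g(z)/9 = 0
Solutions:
 g(z) = C1


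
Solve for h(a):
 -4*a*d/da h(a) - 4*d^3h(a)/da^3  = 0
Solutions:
 h(a) = C1 + Integral(C2*airyai(-a) + C3*airybi(-a), a)


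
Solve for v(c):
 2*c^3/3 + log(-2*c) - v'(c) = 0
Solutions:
 v(c) = C1 + c^4/6 + c*log(-c) + c*(-1 + log(2))


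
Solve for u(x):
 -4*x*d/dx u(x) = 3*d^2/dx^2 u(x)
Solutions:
 u(x) = C1 + C2*erf(sqrt(6)*x/3)


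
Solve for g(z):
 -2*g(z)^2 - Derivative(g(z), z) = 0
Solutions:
 g(z) = 1/(C1 + 2*z)


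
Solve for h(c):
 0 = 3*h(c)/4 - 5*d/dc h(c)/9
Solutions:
 h(c) = C1*exp(27*c/20)


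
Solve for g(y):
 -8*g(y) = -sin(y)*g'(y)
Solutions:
 g(y) = C1*(cos(y)^4 - 4*cos(y)^3 + 6*cos(y)^2 - 4*cos(y) + 1)/(cos(y)^4 + 4*cos(y)^3 + 6*cos(y)^2 + 4*cos(y) + 1)


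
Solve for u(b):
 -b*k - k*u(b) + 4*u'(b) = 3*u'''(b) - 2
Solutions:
 u(b) = C1*exp(-2^(1/3)*b*(2^(1/3)*(9*k + sqrt(81*k^2 - 256))^(1/3) + 8/(9*k + sqrt(81*k^2 - 256))^(1/3))/6) + C2*exp(2^(1/3)*b*(2^(1/3)*(9*k + sqrt(81*k^2 - 256))^(1/3) - 2^(1/3)*sqrt(3)*I*(9*k + sqrt(81*k^2 - 256))^(1/3) - 32/((-1 + sqrt(3)*I)*(9*k + sqrt(81*k^2 - 256))^(1/3)))/12) + C3*exp(2^(1/3)*b*(2^(1/3)*(9*k + sqrt(81*k^2 - 256))^(1/3) + 2^(1/3)*sqrt(3)*I*(9*k + sqrt(81*k^2 - 256))^(1/3) + 32/((1 + sqrt(3)*I)*(9*k + sqrt(81*k^2 - 256))^(1/3)))/12) - b - 2/k


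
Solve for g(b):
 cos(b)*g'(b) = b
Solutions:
 g(b) = C1 + Integral(b/cos(b), b)


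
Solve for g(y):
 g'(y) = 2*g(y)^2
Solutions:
 g(y) = -1/(C1 + 2*y)


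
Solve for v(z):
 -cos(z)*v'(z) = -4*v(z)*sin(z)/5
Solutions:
 v(z) = C1/cos(z)^(4/5)


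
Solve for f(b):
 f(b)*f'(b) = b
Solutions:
 f(b) = -sqrt(C1 + b^2)
 f(b) = sqrt(C1 + b^2)


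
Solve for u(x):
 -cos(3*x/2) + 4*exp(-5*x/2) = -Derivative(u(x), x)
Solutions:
 u(x) = C1 + 2*sin(3*x/2)/3 + 8*exp(-5*x/2)/5


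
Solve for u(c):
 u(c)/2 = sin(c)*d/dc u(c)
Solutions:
 u(c) = C1*(cos(c) - 1)^(1/4)/(cos(c) + 1)^(1/4)


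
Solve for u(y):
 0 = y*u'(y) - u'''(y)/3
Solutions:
 u(y) = C1 + Integral(C2*airyai(3^(1/3)*y) + C3*airybi(3^(1/3)*y), y)


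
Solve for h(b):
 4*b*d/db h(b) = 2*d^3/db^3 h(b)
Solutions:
 h(b) = C1 + Integral(C2*airyai(2^(1/3)*b) + C3*airybi(2^(1/3)*b), b)


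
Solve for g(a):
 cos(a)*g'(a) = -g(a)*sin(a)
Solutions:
 g(a) = C1*cos(a)


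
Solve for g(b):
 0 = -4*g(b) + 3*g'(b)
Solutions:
 g(b) = C1*exp(4*b/3)


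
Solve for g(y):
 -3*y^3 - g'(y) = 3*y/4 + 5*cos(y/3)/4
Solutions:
 g(y) = C1 - 3*y^4/4 - 3*y^2/8 - 15*sin(y/3)/4


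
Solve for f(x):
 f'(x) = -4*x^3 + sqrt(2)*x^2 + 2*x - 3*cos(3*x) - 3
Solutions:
 f(x) = C1 - x^4 + sqrt(2)*x^3/3 + x^2 - 3*x - sin(3*x)


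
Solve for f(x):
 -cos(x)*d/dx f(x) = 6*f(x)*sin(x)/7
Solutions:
 f(x) = C1*cos(x)^(6/7)


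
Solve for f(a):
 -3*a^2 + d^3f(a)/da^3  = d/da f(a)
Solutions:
 f(a) = C1 + C2*exp(-a) + C3*exp(a) - a^3 - 6*a


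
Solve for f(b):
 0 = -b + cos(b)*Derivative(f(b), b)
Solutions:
 f(b) = C1 + Integral(b/cos(b), b)


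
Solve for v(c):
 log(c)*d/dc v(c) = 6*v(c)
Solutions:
 v(c) = C1*exp(6*li(c))


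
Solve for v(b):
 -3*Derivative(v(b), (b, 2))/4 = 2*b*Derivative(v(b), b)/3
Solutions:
 v(b) = C1 + C2*erf(2*b/3)


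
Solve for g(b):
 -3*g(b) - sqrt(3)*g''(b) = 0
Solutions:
 g(b) = C1*sin(3^(1/4)*b) + C2*cos(3^(1/4)*b)


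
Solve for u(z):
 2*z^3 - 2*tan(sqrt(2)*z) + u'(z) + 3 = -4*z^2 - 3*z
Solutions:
 u(z) = C1 - z^4/2 - 4*z^3/3 - 3*z^2/2 - 3*z - sqrt(2)*log(cos(sqrt(2)*z))


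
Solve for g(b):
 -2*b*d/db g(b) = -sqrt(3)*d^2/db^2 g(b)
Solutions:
 g(b) = C1 + C2*erfi(3^(3/4)*b/3)


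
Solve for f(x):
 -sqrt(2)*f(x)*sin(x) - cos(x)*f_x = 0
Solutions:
 f(x) = C1*cos(x)^(sqrt(2))


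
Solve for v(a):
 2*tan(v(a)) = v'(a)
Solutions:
 v(a) = pi - asin(C1*exp(2*a))
 v(a) = asin(C1*exp(2*a))


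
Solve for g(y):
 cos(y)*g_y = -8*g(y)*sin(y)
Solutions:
 g(y) = C1*cos(y)^8


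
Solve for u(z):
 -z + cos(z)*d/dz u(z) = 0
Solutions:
 u(z) = C1 + Integral(z/cos(z), z)


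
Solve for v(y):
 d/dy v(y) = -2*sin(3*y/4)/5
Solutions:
 v(y) = C1 + 8*cos(3*y/4)/15


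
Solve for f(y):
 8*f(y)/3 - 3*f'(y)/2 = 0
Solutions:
 f(y) = C1*exp(16*y/9)


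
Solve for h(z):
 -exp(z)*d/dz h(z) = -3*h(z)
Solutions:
 h(z) = C1*exp(-3*exp(-z))


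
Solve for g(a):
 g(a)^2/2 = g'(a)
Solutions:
 g(a) = -2/(C1 + a)


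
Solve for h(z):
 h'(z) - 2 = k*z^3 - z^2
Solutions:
 h(z) = C1 + k*z^4/4 - z^3/3 + 2*z


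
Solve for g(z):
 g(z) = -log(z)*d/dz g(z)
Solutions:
 g(z) = C1*exp(-li(z))


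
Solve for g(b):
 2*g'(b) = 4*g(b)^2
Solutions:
 g(b) = -1/(C1 + 2*b)


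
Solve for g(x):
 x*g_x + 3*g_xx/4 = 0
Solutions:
 g(x) = C1 + C2*erf(sqrt(6)*x/3)


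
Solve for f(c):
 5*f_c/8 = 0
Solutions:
 f(c) = C1


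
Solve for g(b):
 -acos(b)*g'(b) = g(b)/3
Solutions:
 g(b) = C1*exp(-Integral(1/acos(b), b)/3)


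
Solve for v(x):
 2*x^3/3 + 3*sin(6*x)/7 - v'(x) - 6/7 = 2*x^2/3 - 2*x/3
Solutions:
 v(x) = C1 + x^4/6 - 2*x^3/9 + x^2/3 - 6*x/7 - cos(6*x)/14


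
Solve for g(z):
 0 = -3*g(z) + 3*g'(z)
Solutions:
 g(z) = C1*exp(z)


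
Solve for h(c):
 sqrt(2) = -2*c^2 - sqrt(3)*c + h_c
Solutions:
 h(c) = C1 + 2*c^3/3 + sqrt(3)*c^2/2 + sqrt(2)*c


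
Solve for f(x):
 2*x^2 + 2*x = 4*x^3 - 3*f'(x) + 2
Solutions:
 f(x) = C1 + x^4/3 - 2*x^3/9 - x^2/3 + 2*x/3


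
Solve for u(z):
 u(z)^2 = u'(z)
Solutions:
 u(z) = -1/(C1 + z)


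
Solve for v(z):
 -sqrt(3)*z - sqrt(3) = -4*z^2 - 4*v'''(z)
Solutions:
 v(z) = C1 + C2*z + C3*z^2 - z^5/60 + sqrt(3)*z^4/96 + sqrt(3)*z^3/24


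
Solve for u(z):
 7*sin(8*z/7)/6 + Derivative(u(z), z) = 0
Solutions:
 u(z) = C1 + 49*cos(8*z/7)/48


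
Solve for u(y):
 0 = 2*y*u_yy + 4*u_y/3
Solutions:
 u(y) = C1 + C2*y^(1/3)


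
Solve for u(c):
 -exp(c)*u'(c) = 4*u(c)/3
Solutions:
 u(c) = C1*exp(4*exp(-c)/3)


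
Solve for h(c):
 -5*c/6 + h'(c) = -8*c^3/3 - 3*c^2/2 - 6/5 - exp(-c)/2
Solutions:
 h(c) = C1 - 2*c^4/3 - c^3/2 + 5*c^2/12 - 6*c/5 + exp(-c)/2


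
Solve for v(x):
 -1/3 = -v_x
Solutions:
 v(x) = C1 + x/3


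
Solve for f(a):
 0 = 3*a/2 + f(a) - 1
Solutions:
 f(a) = 1 - 3*a/2


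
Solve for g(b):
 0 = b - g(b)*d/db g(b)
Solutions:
 g(b) = -sqrt(C1 + b^2)
 g(b) = sqrt(C1 + b^2)


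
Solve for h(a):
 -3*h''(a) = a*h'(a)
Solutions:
 h(a) = C1 + C2*erf(sqrt(6)*a/6)


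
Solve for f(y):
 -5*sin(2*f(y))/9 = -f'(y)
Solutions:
 -5*y/9 + log(cos(2*f(y)) - 1)/4 - log(cos(2*f(y)) + 1)/4 = C1


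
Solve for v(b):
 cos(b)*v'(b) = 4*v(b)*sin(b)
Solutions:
 v(b) = C1/cos(b)^4


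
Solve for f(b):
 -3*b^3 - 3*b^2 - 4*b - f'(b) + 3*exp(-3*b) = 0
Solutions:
 f(b) = C1 - 3*b^4/4 - b^3 - 2*b^2 - exp(-3*b)


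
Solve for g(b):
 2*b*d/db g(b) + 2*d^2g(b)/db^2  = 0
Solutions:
 g(b) = C1 + C2*erf(sqrt(2)*b/2)


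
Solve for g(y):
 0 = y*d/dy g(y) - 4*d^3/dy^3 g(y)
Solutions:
 g(y) = C1 + Integral(C2*airyai(2^(1/3)*y/2) + C3*airybi(2^(1/3)*y/2), y)


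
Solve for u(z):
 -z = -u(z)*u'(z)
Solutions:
 u(z) = -sqrt(C1 + z^2)
 u(z) = sqrt(C1 + z^2)


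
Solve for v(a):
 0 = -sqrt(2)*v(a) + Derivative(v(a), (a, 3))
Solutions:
 v(a) = C3*exp(2^(1/6)*a) + (C1*sin(2^(1/6)*sqrt(3)*a/2) + C2*cos(2^(1/6)*sqrt(3)*a/2))*exp(-2^(1/6)*a/2)


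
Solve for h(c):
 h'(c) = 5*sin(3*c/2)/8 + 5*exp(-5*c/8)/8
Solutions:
 h(c) = C1 - 5*cos(3*c/2)/12 - 1/exp(c)^(5/8)


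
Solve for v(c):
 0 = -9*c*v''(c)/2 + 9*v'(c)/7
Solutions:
 v(c) = C1 + C2*c^(9/7)


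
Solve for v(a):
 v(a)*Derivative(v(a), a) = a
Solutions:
 v(a) = -sqrt(C1 + a^2)
 v(a) = sqrt(C1 + a^2)


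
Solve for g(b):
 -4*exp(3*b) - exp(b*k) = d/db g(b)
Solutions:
 g(b) = C1 - 4*exp(3*b)/3 - exp(b*k)/k


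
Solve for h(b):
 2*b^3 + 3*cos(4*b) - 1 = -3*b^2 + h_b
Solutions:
 h(b) = C1 + b^4/2 + b^3 - b + 3*sin(4*b)/4


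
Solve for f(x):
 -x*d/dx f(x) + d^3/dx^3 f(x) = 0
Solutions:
 f(x) = C1 + Integral(C2*airyai(x) + C3*airybi(x), x)


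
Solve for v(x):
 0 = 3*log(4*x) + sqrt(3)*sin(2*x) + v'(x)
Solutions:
 v(x) = C1 - 3*x*log(x) - 6*x*log(2) + 3*x + sqrt(3)*cos(2*x)/2


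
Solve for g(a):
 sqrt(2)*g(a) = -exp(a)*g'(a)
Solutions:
 g(a) = C1*exp(sqrt(2)*exp(-a))


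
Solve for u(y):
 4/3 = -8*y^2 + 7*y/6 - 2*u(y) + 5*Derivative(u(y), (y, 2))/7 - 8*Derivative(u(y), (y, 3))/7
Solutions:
 u(y) = C1*exp(y*(25/(24*sqrt(248766) + 11971)^(1/3) + 10 + (24*sqrt(248766) + 11971)^(1/3))/48)*sin(sqrt(3)*y*(-(24*sqrt(248766) + 11971)^(1/3) + 25/(24*sqrt(248766) + 11971)^(1/3))/48) + C2*exp(y*(25/(24*sqrt(248766) + 11971)^(1/3) + 10 + (24*sqrt(248766) + 11971)^(1/3))/48)*cos(sqrt(3)*y*(-(24*sqrt(248766) + 11971)^(1/3) + 25/(24*sqrt(248766) + 11971)^(1/3))/48) + C3*exp(y*(-(24*sqrt(248766) + 11971)^(1/3) - 25/(24*sqrt(248766) + 11971)^(1/3) + 5)/24) - 4*y^2 + 7*y/12 - 74/21


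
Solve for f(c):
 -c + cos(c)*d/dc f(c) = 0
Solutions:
 f(c) = C1 + Integral(c/cos(c), c)


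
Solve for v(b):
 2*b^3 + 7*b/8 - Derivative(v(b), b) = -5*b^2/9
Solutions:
 v(b) = C1 + b^4/2 + 5*b^3/27 + 7*b^2/16


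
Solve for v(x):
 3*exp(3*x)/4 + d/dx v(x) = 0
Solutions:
 v(x) = C1 - exp(3*x)/4


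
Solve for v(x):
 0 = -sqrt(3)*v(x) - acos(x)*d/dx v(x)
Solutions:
 v(x) = C1*exp(-sqrt(3)*Integral(1/acos(x), x))


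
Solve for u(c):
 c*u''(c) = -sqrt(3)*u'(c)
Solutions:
 u(c) = C1 + C2*c^(1 - sqrt(3))


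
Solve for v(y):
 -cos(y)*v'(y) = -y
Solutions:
 v(y) = C1 + Integral(y/cos(y), y)


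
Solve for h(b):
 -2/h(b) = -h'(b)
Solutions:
 h(b) = -sqrt(C1 + 4*b)
 h(b) = sqrt(C1 + 4*b)


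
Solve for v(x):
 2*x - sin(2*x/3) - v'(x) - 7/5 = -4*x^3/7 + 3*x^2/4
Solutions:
 v(x) = C1 + x^4/7 - x^3/4 + x^2 - 7*x/5 + 3*cos(2*x/3)/2


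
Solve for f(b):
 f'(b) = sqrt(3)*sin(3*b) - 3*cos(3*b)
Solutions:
 f(b) = C1 - 2*sqrt(3)*sin(3*b + pi/6)/3


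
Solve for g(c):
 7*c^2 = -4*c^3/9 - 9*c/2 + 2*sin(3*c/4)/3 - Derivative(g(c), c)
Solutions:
 g(c) = C1 - c^4/9 - 7*c^3/3 - 9*c^2/4 - 8*cos(3*c/4)/9


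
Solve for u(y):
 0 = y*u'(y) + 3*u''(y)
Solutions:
 u(y) = C1 + C2*erf(sqrt(6)*y/6)


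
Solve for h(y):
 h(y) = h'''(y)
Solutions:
 h(y) = C3*exp(y) + (C1*sin(sqrt(3)*y/2) + C2*cos(sqrt(3)*y/2))*exp(-y/2)


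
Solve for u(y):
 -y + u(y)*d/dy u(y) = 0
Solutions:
 u(y) = -sqrt(C1 + y^2)
 u(y) = sqrt(C1 + y^2)


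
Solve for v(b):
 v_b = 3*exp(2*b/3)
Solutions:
 v(b) = C1 + 9*exp(2*b/3)/2


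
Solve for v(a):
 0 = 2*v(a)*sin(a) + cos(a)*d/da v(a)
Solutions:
 v(a) = C1*cos(a)^2


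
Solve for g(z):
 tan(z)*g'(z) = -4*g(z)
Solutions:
 g(z) = C1/sin(z)^4


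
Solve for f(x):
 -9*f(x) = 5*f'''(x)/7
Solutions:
 f(x) = C3*exp(x*(-5^(2/3)*63^(1/3) + 3*15^(2/3)*7^(1/3))/20)*sin(3*3^(1/6)*5^(2/3)*7^(1/3)*x/10) + C4*exp(x*(-5^(2/3)*63^(1/3) + 3*15^(2/3)*7^(1/3))/20)*cos(3*3^(1/6)*5^(2/3)*7^(1/3)*x/10) + C5*exp(-x*(5^(2/3)*63^(1/3) + 3*15^(2/3)*7^(1/3))/20) + (C1*sin(3*3^(1/6)*5^(2/3)*7^(1/3)*x/10) + C2*cos(3*3^(1/6)*5^(2/3)*7^(1/3)*x/10))*exp(5^(2/3)*63^(1/3)*x/10)


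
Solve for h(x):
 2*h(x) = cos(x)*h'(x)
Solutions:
 h(x) = C1*(sin(x) + 1)/(sin(x) - 1)


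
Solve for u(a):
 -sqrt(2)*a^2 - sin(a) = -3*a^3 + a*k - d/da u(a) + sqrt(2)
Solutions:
 u(a) = C1 - 3*a^4/4 + sqrt(2)*a^3/3 + a^2*k/2 + sqrt(2)*a - cos(a)


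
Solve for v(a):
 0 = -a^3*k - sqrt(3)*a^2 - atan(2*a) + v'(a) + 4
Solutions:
 v(a) = C1 + a^4*k/4 + sqrt(3)*a^3/3 + a*atan(2*a) - 4*a - log(4*a^2 + 1)/4


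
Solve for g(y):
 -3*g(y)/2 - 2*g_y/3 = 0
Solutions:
 g(y) = C1*exp(-9*y/4)


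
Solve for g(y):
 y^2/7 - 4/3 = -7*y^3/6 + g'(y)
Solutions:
 g(y) = C1 + 7*y^4/24 + y^3/21 - 4*y/3


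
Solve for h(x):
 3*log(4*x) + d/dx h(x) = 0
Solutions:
 h(x) = C1 - 3*x*log(x) - x*log(64) + 3*x


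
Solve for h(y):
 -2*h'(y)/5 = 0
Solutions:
 h(y) = C1


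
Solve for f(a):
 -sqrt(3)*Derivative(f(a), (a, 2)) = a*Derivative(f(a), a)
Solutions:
 f(a) = C1 + C2*erf(sqrt(2)*3^(3/4)*a/6)


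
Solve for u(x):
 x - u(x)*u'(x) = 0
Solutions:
 u(x) = -sqrt(C1 + x^2)
 u(x) = sqrt(C1 + x^2)


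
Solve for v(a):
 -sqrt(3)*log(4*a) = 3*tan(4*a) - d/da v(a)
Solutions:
 v(a) = C1 + sqrt(3)*a*(log(a) - 1) + 2*sqrt(3)*a*log(2) - 3*log(cos(4*a))/4


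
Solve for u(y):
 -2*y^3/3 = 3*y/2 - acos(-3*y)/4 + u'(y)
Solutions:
 u(y) = C1 - y^4/6 - 3*y^2/4 + y*acos(-3*y)/4 + sqrt(1 - 9*y^2)/12


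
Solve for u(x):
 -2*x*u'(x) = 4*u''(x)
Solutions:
 u(x) = C1 + C2*erf(x/2)


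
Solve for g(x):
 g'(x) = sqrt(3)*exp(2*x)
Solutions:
 g(x) = C1 + sqrt(3)*exp(2*x)/2


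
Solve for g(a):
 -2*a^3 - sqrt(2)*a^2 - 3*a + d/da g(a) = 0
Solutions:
 g(a) = C1 + a^4/2 + sqrt(2)*a^3/3 + 3*a^2/2


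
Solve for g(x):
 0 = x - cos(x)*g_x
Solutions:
 g(x) = C1 + Integral(x/cos(x), x)


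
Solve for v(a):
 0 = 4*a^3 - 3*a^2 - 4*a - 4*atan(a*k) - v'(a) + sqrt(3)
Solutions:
 v(a) = C1 + a^4 - a^3 - 2*a^2 + sqrt(3)*a - 4*Piecewise((a*atan(a*k) - log(a^2*k^2 + 1)/(2*k), Ne(k, 0)), (0, True))


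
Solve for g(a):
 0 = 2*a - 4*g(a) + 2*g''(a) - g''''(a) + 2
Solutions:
 g(a) = a/2 + (C1*sin(sqrt(2)*a/2) + C2*cos(sqrt(2)*a/2))*exp(-sqrt(6)*a/2) + (C3*sin(sqrt(2)*a/2) + C4*cos(sqrt(2)*a/2))*exp(sqrt(6)*a/2) + 1/2


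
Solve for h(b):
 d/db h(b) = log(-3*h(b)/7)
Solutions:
 -Integral(1/(log(-_y) - log(7) + log(3)), (_y, h(b))) = C1 - b


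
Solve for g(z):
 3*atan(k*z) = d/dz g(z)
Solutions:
 g(z) = C1 + 3*Piecewise((z*atan(k*z) - log(k^2*z^2 + 1)/(2*k), Ne(k, 0)), (0, True))


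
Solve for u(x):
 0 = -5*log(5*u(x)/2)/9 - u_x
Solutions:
 -9*Integral(1/(-log(_y) - log(5) + log(2)), (_y, u(x)))/5 = C1 - x


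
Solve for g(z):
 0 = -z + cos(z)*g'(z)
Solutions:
 g(z) = C1 + Integral(z/cos(z), z)


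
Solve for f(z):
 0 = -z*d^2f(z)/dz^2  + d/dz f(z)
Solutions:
 f(z) = C1 + C2*z^2


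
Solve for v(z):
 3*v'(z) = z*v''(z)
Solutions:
 v(z) = C1 + C2*z^4


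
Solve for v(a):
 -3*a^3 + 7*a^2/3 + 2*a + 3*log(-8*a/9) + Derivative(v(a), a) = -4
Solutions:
 v(a) = C1 + 3*a^4/4 - 7*a^3/9 - a^2 - 3*a*log(-a) + a*(-9*log(2) - 1 + 6*log(3))


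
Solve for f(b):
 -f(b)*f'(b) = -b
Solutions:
 f(b) = -sqrt(C1 + b^2)
 f(b) = sqrt(C1 + b^2)


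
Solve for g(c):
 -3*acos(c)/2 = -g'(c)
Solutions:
 g(c) = C1 + 3*c*acos(c)/2 - 3*sqrt(1 - c^2)/2


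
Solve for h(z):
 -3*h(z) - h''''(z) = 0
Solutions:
 h(z) = (C1*sin(sqrt(2)*3^(1/4)*z/2) + C2*cos(sqrt(2)*3^(1/4)*z/2))*exp(-sqrt(2)*3^(1/4)*z/2) + (C3*sin(sqrt(2)*3^(1/4)*z/2) + C4*cos(sqrt(2)*3^(1/4)*z/2))*exp(sqrt(2)*3^(1/4)*z/2)


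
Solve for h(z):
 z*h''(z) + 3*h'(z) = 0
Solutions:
 h(z) = C1 + C2/z^2


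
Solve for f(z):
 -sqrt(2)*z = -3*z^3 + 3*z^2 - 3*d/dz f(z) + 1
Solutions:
 f(z) = C1 - z^4/4 + z^3/3 + sqrt(2)*z^2/6 + z/3


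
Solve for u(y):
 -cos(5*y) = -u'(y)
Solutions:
 u(y) = C1 + sin(5*y)/5


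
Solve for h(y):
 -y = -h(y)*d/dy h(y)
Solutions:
 h(y) = -sqrt(C1 + y^2)
 h(y) = sqrt(C1 + y^2)


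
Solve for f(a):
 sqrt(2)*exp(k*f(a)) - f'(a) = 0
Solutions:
 f(a) = Piecewise((log(-1/(C1*k + sqrt(2)*a*k))/k, Ne(k, 0)), (nan, True))
 f(a) = Piecewise((C1 + sqrt(2)*a, Eq(k, 0)), (nan, True))


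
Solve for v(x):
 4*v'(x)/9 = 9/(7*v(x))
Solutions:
 v(x) = -sqrt(C1 + 1134*x)/14
 v(x) = sqrt(C1 + 1134*x)/14


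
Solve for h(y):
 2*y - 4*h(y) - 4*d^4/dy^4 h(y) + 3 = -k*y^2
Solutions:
 h(y) = k*y^2/4 + y/2 + (C1*sin(sqrt(2)*y/2) + C2*cos(sqrt(2)*y/2))*exp(-sqrt(2)*y/2) + (C3*sin(sqrt(2)*y/2) + C4*cos(sqrt(2)*y/2))*exp(sqrt(2)*y/2) + 3/4


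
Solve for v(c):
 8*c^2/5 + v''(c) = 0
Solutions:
 v(c) = C1 + C2*c - 2*c^4/15


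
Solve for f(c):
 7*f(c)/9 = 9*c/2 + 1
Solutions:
 f(c) = 81*c/14 + 9/7


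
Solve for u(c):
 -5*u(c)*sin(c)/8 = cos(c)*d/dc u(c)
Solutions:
 u(c) = C1*cos(c)^(5/8)


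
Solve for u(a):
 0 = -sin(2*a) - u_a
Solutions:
 u(a) = C1 + cos(2*a)/2


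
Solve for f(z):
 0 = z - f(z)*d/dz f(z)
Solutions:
 f(z) = -sqrt(C1 + z^2)
 f(z) = sqrt(C1 + z^2)


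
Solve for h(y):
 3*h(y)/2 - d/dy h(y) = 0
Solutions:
 h(y) = C1*exp(3*y/2)


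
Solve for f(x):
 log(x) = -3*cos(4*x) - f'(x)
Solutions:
 f(x) = C1 - x*log(x) + x - 3*sin(4*x)/4


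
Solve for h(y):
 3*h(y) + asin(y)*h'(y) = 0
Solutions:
 h(y) = C1*exp(-3*Integral(1/asin(y), y))


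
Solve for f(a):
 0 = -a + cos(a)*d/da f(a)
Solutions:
 f(a) = C1 + Integral(a/cos(a), a)


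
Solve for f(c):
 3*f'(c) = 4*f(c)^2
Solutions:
 f(c) = -3/(C1 + 4*c)


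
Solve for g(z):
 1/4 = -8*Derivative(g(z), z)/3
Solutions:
 g(z) = C1 - 3*z/32


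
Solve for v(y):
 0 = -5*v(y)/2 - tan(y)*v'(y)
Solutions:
 v(y) = C1/sin(y)^(5/2)


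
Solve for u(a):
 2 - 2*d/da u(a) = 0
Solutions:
 u(a) = C1 + a


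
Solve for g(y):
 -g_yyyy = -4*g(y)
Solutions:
 g(y) = C1*exp(-sqrt(2)*y) + C2*exp(sqrt(2)*y) + C3*sin(sqrt(2)*y) + C4*cos(sqrt(2)*y)


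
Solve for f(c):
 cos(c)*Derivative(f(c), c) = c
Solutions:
 f(c) = C1 + Integral(c/cos(c), c)


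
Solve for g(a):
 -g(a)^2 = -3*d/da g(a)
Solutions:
 g(a) = -3/(C1 + a)


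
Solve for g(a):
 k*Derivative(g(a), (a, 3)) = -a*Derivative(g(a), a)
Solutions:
 g(a) = C1 + Integral(C2*airyai(a*(-1/k)^(1/3)) + C3*airybi(a*(-1/k)^(1/3)), a)


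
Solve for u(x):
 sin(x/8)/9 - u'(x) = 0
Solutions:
 u(x) = C1 - 8*cos(x/8)/9


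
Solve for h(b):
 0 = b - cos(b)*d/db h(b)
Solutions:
 h(b) = C1 + Integral(b/cos(b), b)


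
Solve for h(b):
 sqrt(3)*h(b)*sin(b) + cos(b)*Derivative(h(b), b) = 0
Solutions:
 h(b) = C1*cos(b)^(sqrt(3))


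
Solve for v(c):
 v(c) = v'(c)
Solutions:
 v(c) = C1*exp(c)


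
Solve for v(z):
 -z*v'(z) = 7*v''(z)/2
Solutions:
 v(z) = C1 + C2*erf(sqrt(7)*z/7)


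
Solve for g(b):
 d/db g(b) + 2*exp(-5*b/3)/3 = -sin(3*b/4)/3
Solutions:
 g(b) = C1 + 4*cos(3*b/4)/9 + 2*exp(-5*b/3)/5


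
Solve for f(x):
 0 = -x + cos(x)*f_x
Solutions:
 f(x) = C1 + Integral(x/cos(x), x)


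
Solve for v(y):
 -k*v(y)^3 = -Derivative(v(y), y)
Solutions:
 v(y) = -sqrt(2)*sqrt(-1/(C1 + k*y))/2
 v(y) = sqrt(2)*sqrt(-1/(C1 + k*y))/2


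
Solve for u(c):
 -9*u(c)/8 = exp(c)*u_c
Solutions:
 u(c) = C1*exp(9*exp(-c)/8)


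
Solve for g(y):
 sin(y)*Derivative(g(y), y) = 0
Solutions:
 g(y) = C1


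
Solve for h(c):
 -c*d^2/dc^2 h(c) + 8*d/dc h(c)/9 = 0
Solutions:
 h(c) = C1 + C2*c^(17/9)


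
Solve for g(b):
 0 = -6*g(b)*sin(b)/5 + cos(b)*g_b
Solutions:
 g(b) = C1/cos(b)^(6/5)


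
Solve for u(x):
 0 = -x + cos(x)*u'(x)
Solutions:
 u(x) = C1 + Integral(x/cos(x), x)


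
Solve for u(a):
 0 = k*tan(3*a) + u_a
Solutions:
 u(a) = C1 + k*log(cos(3*a))/3


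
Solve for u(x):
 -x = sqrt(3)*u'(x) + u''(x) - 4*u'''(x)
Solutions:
 u(x) = C1 + C2*exp(x*(1 - sqrt(1 + 16*sqrt(3)))/8) + C3*exp(x*(1 + sqrt(1 + 16*sqrt(3)))/8) - sqrt(3)*x^2/6 + x/3


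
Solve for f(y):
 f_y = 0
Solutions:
 f(y) = C1


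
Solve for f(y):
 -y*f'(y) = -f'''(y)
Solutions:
 f(y) = C1 + Integral(C2*airyai(y) + C3*airybi(y), y)


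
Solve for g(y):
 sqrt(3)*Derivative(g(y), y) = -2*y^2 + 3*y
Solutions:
 g(y) = C1 - 2*sqrt(3)*y^3/9 + sqrt(3)*y^2/2


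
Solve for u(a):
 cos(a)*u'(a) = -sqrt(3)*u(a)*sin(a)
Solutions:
 u(a) = C1*cos(a)^(sqrt(3))


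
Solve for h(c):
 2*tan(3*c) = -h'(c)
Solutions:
 h(c) = C1 + 2*log(cos(3*c))/3


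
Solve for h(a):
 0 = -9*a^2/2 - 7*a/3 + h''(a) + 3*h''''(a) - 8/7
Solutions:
 h(a) = C1 + C2*a + C3*sin(sqrt(3)*a/3) + C4*cos(sqrt(3)*a/3) + 3*a^4/8 + 7*a^3/18 - 181*a^2/14


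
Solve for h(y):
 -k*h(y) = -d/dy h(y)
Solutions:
 h(y) = C1*exp(k*y)


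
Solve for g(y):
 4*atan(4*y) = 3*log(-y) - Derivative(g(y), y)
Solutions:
 g(y) = C1 + 3*y*log(-y) - 4*y*atan(4*y) - 3*y + log(16*y^2 + 1)/2


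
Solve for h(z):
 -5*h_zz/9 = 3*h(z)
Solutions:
 h(z) = C1*sin(3*sqrt(15)*z/5) + C2*cos(3*sqrt(15)*z/5)


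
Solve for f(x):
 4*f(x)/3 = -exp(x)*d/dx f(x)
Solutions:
 f(x) = C1*exp(4*exp(-x)/3)


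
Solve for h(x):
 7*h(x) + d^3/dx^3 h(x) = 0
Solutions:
 h(x) = C3*exp(-7^(1/3)*x) + (C1*sin(sqrt(3)*7^(1/3)*x/2) + C2*cos(sqrt(3)*7^(1/3)*x/2))*exp(7^(1/3)*x/2)


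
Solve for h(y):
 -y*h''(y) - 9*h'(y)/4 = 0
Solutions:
 h(y) = C1 + C2/y^(5/4)


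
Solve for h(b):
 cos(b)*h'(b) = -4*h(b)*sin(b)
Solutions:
 h(b) = C1*cos(b)^4


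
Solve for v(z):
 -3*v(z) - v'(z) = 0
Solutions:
 v(z) = C1*exp(-3*z)


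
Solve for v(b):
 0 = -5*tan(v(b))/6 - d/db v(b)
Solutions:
 v(b) = pi - asin(C1*exp(-5*b/6))
 v(b) = asin(C1*exp(-5*b/6))


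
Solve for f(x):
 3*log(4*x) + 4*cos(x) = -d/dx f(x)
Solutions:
 f(x) = C1 - 3*x*log(x) - 6*x*log(2) + 3*x - 4*sin(x)


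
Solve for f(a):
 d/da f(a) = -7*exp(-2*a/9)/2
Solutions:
 f(a) = C1 + 63*exp(-2*a/9)/4


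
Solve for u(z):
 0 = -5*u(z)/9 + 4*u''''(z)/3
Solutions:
 u(z) = C1*exp(-sqrt(2)*3^(3/4)*5^(1/4)*z/6) + C2*exp(sqrt(2)*3^(3/4)*5^(1/4)*z/6) + C3*sin(sqrt(2)*3^(3/4)*5^(1/4)*z/6) + C4*cos(sqrt(2)*3^(3/4)*5^(1/4)*z/6)


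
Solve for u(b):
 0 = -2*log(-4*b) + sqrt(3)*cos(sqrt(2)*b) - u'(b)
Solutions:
 u(b) = C1 - 2*b*log(-b) - 4*b*log(2) + 2*b + sqrt(6)*sin(sqrt(2)*b)/2


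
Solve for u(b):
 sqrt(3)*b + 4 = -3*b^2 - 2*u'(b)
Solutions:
 u(b) = C1 - b^3/2 - sqrt(3)*b^2/4 - 2*b


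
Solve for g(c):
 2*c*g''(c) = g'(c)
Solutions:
 g(c) = C1 + C2*c^(3/2)


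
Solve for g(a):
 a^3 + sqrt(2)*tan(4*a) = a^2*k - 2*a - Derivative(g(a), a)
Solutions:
 g(a) = C1 - a^4/4 + a^3*k/3 - a^2 + sqrt(2)*log(cos(4*a))/4


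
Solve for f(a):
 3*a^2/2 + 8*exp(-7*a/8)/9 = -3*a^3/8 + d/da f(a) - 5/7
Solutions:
 f(a) = C1 + 3*a^4/32 + a^3/2 + 5*a/7 - 64*exp(-7*a/8)/63
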